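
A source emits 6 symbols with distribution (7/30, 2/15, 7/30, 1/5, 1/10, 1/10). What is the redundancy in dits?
0.0267 dits

Redundancy measures how far a source is from maximum entropy:
R = H_max - H(X)

Maximum entropy for 6 symbols: H_max = log_10(6) = 0.7782 dits
Actual entropy: H(X) = 0.7514 dits
Redundancy: R = 0.7782 - 0.7514 = 0.0267 dits

This redundancy represents potential for compression: the source could be compressed by 0.0267 dits per symbol.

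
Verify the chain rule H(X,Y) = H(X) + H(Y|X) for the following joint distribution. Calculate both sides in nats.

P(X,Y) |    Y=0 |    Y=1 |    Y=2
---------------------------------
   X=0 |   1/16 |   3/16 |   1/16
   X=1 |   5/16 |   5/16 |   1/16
H(X,Y) = 1.5607, H(X) = 0.6211, H(Y|X) = 0.9396 (all in nats)

Chain rule: H(X,Y) = H(X) + H(Y|X)

Left side — joint entropy directly:
H(X,Y) = -Σ p(x,y) log p(x,y) = 1.5607 nats

Right side — compute H(Y|X) from the conditional distributions:
P(X) = (5/16, 11/16), so H(X) = 0.6211 nats
H(Y|X) = Σ_x P(X=x) · H(Y|X=x):
  P(Y|X=0) = (1/5, 3/5, 1/5), H(Y|X=0) = 0.9503, weight P(X=0) = 5/16
  P(Y|X=1) = (5/11, 5/11, 1/11), H(Y|X=1) = 0.9348, weight P(X=1) = 11/16
H(Y|X) = 0.9396 nats

H(X) + H(Y|X) = 0.6211 + 0.9396 = 1.5607 nats

Both sides equal 1.5607 nats. ✓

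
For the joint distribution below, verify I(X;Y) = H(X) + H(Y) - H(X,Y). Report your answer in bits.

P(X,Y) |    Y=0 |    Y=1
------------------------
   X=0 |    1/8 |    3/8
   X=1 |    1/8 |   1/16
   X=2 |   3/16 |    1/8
I(X;Y) = 0.1075 bits

Mutual information has multiple equivalent forms:
- I(X;Y) = H(X) - H(X|Y)
- I(X;Y) = H(Y) - H(Y|X)
- I(X;Y) = H(X) + H(Y) - H(X,Y)

Computing all quantities:
H(X) = 1.4772, H(Y) = 0.9887, H(X,Y) = 2.3585
H(X|Y) = 1.3698, H(Y|X) = 0.8812

Verification:
H(X) - H(X|Y) = 1.4772 - 1.3698 = 0.1075
H(Y) - H(Y|X) = 0.9887 - 0.8812 = 0.1075
H(X) + H(Y) - H(X,Y) = 1.4772 + 0.9887 - 2.3585 = 0.1075

All forms give I(X;Y) = 0.1075 bits. ✓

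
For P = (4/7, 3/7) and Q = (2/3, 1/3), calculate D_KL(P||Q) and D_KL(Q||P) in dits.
D_KL(P||Q) = 0.0085, D_KL(Q||P) = 0.0082

KL divergence is not symmetric: D_KL(P||Q) ≠ D_KL(Q||P) in general.

D_KL(P||Q) = 0.0085 dits
D_KL(Q||P) = 0.0082 dits

No, they are not equal!

This asymmetry is why KL divergence is not a true distance metric.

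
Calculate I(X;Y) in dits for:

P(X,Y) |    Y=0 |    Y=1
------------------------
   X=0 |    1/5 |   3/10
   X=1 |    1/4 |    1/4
0.0022 dits

Mutual information: I(X;Y) = H(X) + H(Y) - H(X,Y)

Marginals:
P(X) = (1/2, 1/2), H(X) = 0.3010 dits
P(Y) = (9/20, 11/20), H(Y) = 0.2989 dits

Joint entropy: H(X,Y) = 0.5977 dits

I(X;Y) = 0.3010 + 0.2989 - 0.5977 = 0.0022 dits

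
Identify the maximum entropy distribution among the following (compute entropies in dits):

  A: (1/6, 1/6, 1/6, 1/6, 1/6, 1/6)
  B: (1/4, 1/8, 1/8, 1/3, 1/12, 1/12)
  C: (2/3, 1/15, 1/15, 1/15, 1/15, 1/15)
A

For a discrete distribution over n outcomes, entropy is maximized by the uniform distribution.

Computing entropies:
H(A) = 0.7782 dits
H(B) = 0.7152 dits
H(C) = 0.5094 dits

The uniform distribution (where all probabilities equal 1/6) achieves the maximum entropy of log_10(6) = 0.7782 dits.

Distribution A has the highest entropy.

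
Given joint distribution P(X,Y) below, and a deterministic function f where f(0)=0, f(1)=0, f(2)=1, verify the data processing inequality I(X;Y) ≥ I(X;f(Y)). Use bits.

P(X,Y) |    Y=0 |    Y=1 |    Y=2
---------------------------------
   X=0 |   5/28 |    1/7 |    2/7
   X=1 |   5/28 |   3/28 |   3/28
I(X;Y) = 0.0311, I(X;f(Y)) = 0.0289, inequality holds: 0.0311 ≥ 0.0289

Data Processing Inequality: For any Markov chain X → Y → Z, we have I(X;Y) ≥ I(X;Z).

Here Z = f(Y) is a deterministic function of Y, forming X → Y → Z.

Original I(X;Y) = 0.0311 bits

After applying f:
P(X,Z) where Z=f(Y):
- P(X,Z=0) = P(X,Y=0) + P(X,Y=1)
- P(X,Z=1) = P(X,Y=2)

I(X;Z) = I(X;f(Y)) = 0.0289 bits

Verification: 0.0311 ≥ 0.0289 ✓

Information cannot be created by processing; the function f can only lose information about X.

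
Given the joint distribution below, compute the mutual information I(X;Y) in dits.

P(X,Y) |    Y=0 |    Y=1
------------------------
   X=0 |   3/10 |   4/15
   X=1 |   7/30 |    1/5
0.0000 dits

Mutual information: I(X;Y) = H(X) + H(Y) - H(X,Y)

Marginals:
P(X) = (17/30, 13/30), H(X) = 0.2972 dits
P(Y) = (8/15, 7/15), H(Y) = 0.3001 dits

Joint entropy: H(X,Y) = 0.5972 dits

I(X;Y) = 0.2972 + 0.3001 - 0.5972 = 0.0000 dits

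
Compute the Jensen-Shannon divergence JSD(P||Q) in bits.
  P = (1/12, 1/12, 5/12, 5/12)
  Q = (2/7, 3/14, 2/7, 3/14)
0.0965 bits

Jensen-Shannon divergence is:
JSD(P||Q) = 0.5 × D_KL(P||M) + 0.5 × D_KL(Q||M)
where M = 0.5 × (P + Q) is the mixture distribution.

M = 0.5 × (1/12, 1/12, 5/12, 5/12) + 0.5 × (2/7, 3/14, 2/7, 3/14) = (0.184524, 0.14881, 0.35119, 0.315476)

D_KL(P||M) = 0.1047 bits
D_KL(Q||M) = 0.0883 bits

JSD(P||Q) = 0.5 × 0.1047 + 0.5 × 0.0883 = 0.0965 bits

Unlike KL divergence, JSD is symmetric and bounded: 0 ≤ JSD ≤ log(2).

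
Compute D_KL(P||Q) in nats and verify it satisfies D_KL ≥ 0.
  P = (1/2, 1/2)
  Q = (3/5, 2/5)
0.0204 nats

KL divergence satisfies the Gibbs inequality: D_KL(P||Q) ≥ 0 for all distributions P, Q.

D_KL(P||Q) = Σ p(x) log(p(x)/q(x))
Term by term:
  x=0: 1/2 × log_e[(1/2)/(3/5)] = -0.0912
  x=1: 1/2 × log_e[(1/2)/(2/5)] = 0.1116
D_KL(P||Q) = 0.0204 nats

D_KL(P||Q) = 0.0204 ≥ 0 ✓

This non-negativity is a fundamental property: relative entropy cannot be negative because it measures how different Q is from P.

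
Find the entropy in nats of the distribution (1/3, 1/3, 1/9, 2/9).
1.3108 nats

Shannon entropy is H(X) = -Σ p(x) log p(x).

For P = (1/3, 1/3, 1/9, 2/9):
H = -1/3 × log_e(1/3) -1/3 × log_e(1/3) -1/9 × log_e(1/9) -2/9 × log_e(2/9)
H = 1.3108 nats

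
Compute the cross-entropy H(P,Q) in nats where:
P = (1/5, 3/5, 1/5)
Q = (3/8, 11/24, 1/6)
1.0226 nats

Cross-entropy: H(P,Q) = -Σ p(x) log q(x)

Alternatively: H(P,Q) = H(P) + D_KL(P||Q)
H(P) = 0.9503 nats
D_KL(P||Q) = 0.0723 nats

H(P,Q) = 0.9503 + 0.0723 = 1.0226 nats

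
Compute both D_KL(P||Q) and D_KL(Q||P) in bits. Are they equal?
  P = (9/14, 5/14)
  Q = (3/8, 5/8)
D_KL(P||Q) = 0.2115, D_KL(Q||P) = 0.2130

KL divergence is not symmetric: D_KL(P||Q) ≠ D_KL(Q||P) in general.

D_KL(P||Q) = 0.2115 bits
D_KL(Q||P) = 0.2130 bits

No, they are not equal!

This asymmetry is why KL divergence is not a true distance metric.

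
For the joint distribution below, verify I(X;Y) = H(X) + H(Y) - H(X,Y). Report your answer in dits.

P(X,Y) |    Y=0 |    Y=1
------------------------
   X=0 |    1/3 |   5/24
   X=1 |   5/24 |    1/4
I(X;Y) = 0.0056 dits

Mutual information has multiple equivalent forms:
- I(X;Y) = H(X) - H(X|Y)
- I(X;Y) = H(Y) - H(Y|X)
- I(X;Y) = H(X) + H(Y) - H(X,Y)

Computing all quantities:
H(X) = 0.2995, H(Y) = 0.2995, H(X,Y) = 0.5934
H(X|Y) = 0.2939, H(Y|X) = 0.2939

Verification:
H(X) - H(X|Y) = 0.2995 - 0.2939 = 0.0056
H(Y) - H(Y|X) = 0.2995 - 0.2939 = 0.0056
H(X) + H(Y) - H(X,Y) = 0.2995 + 0.2995 - 0.5934 = 0.0056

All forms give I(X;Y) = 0.0056 dits. ✓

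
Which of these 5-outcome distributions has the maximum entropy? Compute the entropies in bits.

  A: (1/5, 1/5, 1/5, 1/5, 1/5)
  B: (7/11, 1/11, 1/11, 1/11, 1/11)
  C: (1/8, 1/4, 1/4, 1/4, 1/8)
A

For a discrete distribution over n outcomes, entropy is maximized by the uniform distribution.

Computing entropies:
H(A) = 2.3219 bits
H(B) = 1.6729 bits
H(C) = 2.2500 bits

The uniform distribution (where all probabilities equal 1/5) achieves the maximum entropy of log_2(5) = 2.3219 bits.

Distribution A has the highest entropy.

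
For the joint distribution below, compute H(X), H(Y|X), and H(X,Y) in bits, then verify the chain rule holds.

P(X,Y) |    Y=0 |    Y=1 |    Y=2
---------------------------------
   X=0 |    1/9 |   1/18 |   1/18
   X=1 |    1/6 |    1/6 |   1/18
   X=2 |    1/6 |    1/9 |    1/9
H(X,Y) = 3.0441, H(X) = 1.5420, H(Y|X) = 1.5021 (all in bits)

Chain rule: H(X,Y) = H(X) + H(Y|X)

Left side — joint entropy directly:
H(X,Y) = -Σ p(x,y) log p(x,y) = 3.0441 bits

Right side — compute H(Y|X) from the conditional distributions:
P(X) = (2/9, 7/18, 7/18), so H(X) = 1.5420 bits
H(Y|X) = Σ_x P(X=x) · H(Y|X=x):
  P(Y|X=0) = (1/2, 1/4, 1/4), H(Y|X=0) = 1.5000, weight P(X=0) = 2/9
  P(Y|X=1) = (3/7, 3/7, 1/7), H(Y|X=1) = 1.4488, weight P(X=1) = 7/18
  P(Y|X=2) = (3/7, 2/7, 2/7), H(Y|X=2) = 1.5567, weight P(X=2) = 7/18
H(Y|X) = 1.5021 bits

H(X) + H(Y|X) = 1.5420 + 1.5021 = 3.0441 bits

Both sides equal 3.0441 bits. ✓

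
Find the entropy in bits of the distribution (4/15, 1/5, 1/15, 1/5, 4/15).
2.2062 bits

Shannon entropy is H(X) = -Σ p(x) log p(x).

For P = (4/15, 1/5, 1/15, 1/5, 4/15):
H = -4/15 × log_2(4/15) -1/5 × log_2(1/5) -1/15 × log_2(1/15) -1/5 × log_2(1/5) -4/15 × log_2(4/15)
H = 2.2062 bits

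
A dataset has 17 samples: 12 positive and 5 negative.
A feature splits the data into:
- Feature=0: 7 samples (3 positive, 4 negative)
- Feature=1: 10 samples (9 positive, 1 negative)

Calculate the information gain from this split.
0.1924 bits

Information Gain = H(Y) - H(Y|Feature)

Before split:
P(positive) = 12/17 = 0.7059
H(Y) = 0.8740 bits

After split:
Feature=0: H = 0.9852 bits (weight = 7/17)
Feature=1: H = 0.4690 bits (weight = 10/17)
H(Y|Feature) = (7/17)×0.9852 + (10/17)×0.4690 = 0.6816 bits

Information Gain = 0.8740 - 0.6816 = 0.1924 bits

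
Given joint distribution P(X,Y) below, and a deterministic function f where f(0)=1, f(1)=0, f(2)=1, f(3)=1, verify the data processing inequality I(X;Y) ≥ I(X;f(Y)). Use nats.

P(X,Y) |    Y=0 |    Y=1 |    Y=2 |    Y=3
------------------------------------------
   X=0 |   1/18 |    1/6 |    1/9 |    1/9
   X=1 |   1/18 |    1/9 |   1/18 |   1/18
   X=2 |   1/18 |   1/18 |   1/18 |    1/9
I(X;Y) = 0.0277, I(X;f(Y)) = 0.0165, inequality holds: 0.0277 ≥ 0.0165

Data Processing Inequality: For any Markov chain X → Y → Z, we have I(X;Y) ≥ I(X;Z).

Here Z = f(Y) is a deterministic function of Y, forming X → Y → Z.

Original I(X;Y) = 0.0277 nats

After applying f:
P(X,Z) where Z=f(Y):
- P(X,Z=0) = P(X,Y=1)
- P(X,Z=1) = P(X,Y=0) + P(X,Y=2) + P(X,Y=3)

I(X;Z) = I(X;f(Y)) = 0.0165 nats

Verification: 0.0277 ≥ 0.0165 ✓

Information cannot be created by processing; the function f can only lose information about X.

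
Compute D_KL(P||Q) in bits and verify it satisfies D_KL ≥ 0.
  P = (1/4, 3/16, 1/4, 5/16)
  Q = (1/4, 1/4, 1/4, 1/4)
0.0228 bits

KL divergence satisfies the Gibbs inequality: D_KL(P||Q) ≥ 0 for all distributions P, Q.

D_KL(P||Q) = Σ p(x) log(p(x)/q(x))
Term by term:
  x=0: 1/4 × log_2[(1/4)/(1/4)] = 0.0000
  x=1: 3/16 × log_2[(3/16)/(1/4)] = -0.0778
  x=2: 1/4 × log_2[(1/4)/(1/4)] = 0.0000
  x=3: 5/16 × log_2[(5/16)/(1/4)] = 0.1006
D_KL(P||Q) = 0.0228 bits

D_KL(P||Q) = 0.0228 ≥ 0 ✓

This non-negativity is a fundamental property: relative entropy cannot be negative because it measures how different Q is from P.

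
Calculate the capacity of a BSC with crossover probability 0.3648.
0.0534 bits

For a binary symmetric channel (BSC) with error probability p:
Capacity C = 1 - H(p) bits per symbol

where H(p) = -p log₂(p) - (1-p) log₂(1-p) is the binary entropy function.

H(0.3648) = 0.9466 bits
C = 1 - 0.9466 = 0.0534 bits per symbol

This means we can reliably transmit up to 0.0534 bits of information per channel use.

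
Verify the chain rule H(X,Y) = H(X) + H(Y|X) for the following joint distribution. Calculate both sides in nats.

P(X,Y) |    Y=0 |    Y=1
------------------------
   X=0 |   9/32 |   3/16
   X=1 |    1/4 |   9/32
H(X,Y) = 1.3740, H(X) = 0.6912, H(Y|X) = 0.6828 (all in nats)

Chain rule: H(X,Y) = H(X) + H(Y|X)

Left side — joint entropy directly:
H(X,Y) = -Σ p(x,y) log p(x,y) = 1.3740 nats

Right side — compute H(Y|X) from the conditional distributions:
P(X) = (15/32, 17/32), so H(X) = 0.6912 nats
H(Y|X) = Σ_x P(X=x) · H(Y|X=x):
  P(Y|X=0) = (3/5, 2/5), H(Y|X=0) = 0.6730, weight P(X=0) = 15/32
  P(Y|X=1) = (8/17, 9/17), H(Y|X=1) = 0.6914, weight P(X=1) = 17/32
H(Y|X) = 0.6828 nats

H(X) + H(Y|X) = 0.6912 + 0.6828 = 1.3740 nats

Both sides equal 1.3740 nats. ✓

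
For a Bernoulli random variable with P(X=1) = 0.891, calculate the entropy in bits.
0.4969 bits

The binary entropy function is:
H(p) = -p log(p) - (1-p) log(1-p)

H(0.891) = -0.891 × log_2(0.891) - 0.109 × log_2(0.109)
H(0.891) = 0.4969 bits

Note: Binary entropy is maximized at p=0.5 (H=1 bit) and minimized at p=0 or p=1 (H=0).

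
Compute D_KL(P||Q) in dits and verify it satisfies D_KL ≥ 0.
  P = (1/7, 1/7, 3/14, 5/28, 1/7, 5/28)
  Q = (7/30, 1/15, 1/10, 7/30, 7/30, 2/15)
0.0592 dits

KL divergence satisfies the Gibbs inequality: D_KL(P||Q) ≥ 0 for all distributions P, Q.

D_KL(P||Q) = Σ p(x) log(p(x)/q(x))
Term by term:
  x=0: 1/7 × log_10[(1/7)/(7/30)] = -0.0304
  x=1: 1/7 × log_10[(1/7)/(1/15)] = 0.0473
  x=2: 3/14 × log_10[(3/14)/(1/10)] = 0.0709
  x=3: 5/28 × log_10[(5/28)/(7/30)] = -0.0207
  x=4: 1/7 × log_10[(1/7)/(7/30)] = -0.0304
  x=5: 5/28 × log_10[(5/28)/(2/15)] = 0.0227
D_KL(P||Q) = 0.0592 dits

D_KL(P||Q) = 0.0592 ≥ 0 ✓

This non-negativity is a fundamental property: relative entropy cannot be negative because it measures how different Q is from P.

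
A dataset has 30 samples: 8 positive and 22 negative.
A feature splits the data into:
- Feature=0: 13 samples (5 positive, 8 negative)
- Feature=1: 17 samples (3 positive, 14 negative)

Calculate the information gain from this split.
0.0391 bits

Information Gain = H(Y) - H(Y|Feature)

Before split:
P(positive) = 8/30 = 0.2667
H(Y) = 0.8366 bits

After split:
Feature=0: H = 0.9612 bits (weight = 13/30)
Feature=1: H = 0.6723 bits (weight = 17/30)
H(Y|Feature) = (13/30)×0.9612 + (17/30)×0.6723 = 0.7975 bits

Information Gain = 0.8366 - 0.7975 = 0.0391 bits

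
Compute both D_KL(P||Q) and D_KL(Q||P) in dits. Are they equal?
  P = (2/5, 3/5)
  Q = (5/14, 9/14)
D_KL(P||Q) = 0.0017, D_KL(Q||P) = 0.0017

KL divergence is not symmetric: D_KL(P||Q) ≠ D_KL(Q||P) in general.

D_KL(P||Q) = 0.0017 dits
D_KL(Q||P) = 0.0017 dits

In this case they happen to be equal (to 4 decimal places).

This asymmetry is why KL divergence is not a true distance metric.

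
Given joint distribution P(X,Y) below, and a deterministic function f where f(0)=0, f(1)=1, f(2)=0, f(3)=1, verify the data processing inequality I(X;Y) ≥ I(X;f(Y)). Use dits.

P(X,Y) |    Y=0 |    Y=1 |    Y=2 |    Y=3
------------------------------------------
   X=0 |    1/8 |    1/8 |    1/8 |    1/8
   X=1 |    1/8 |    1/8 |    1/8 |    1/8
I(X;Y) = 0.0000, I(X;f(Y)) = 0.0000, inequality holds: 0.0000 ≥ 0.0000

Data Processing Inequality: For any Markov chain X → Y → Z, we have I(X;Y) ≥ I(X;Z).

Here Z = f(Y) is a deterministic function of Y, forming X → Y → Z.

Original I(X;Y) = 0.0000 dits

After applying f:
P(X,Z) where Z=f(Y):
- P(X,Z=0) = P(X,Y=0) + P(X,Y=2)
- P(X,Z=1) = P(X,Y=1) + P(X,Y=3)

I(X;Z) = I(X;f(Y)) = 0.0000 dits

Verification: 0.0000 ≥ 0.0000 ✓

Information cannot be created by processing; the function f can only lose information about X.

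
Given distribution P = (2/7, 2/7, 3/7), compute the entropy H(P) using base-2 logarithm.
1.5567 bits

Shannon entropy is H(X) = -Σ p(x) log p(x).

For P = (2/7, 2/7, 3/7):
H = -2/7 × log_2(2/7) -2/7 × log_2(2/7) -3/7 × log_2(3/7)
H = 1.5567 bits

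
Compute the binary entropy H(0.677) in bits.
0.9076 bits

The binary entropy function is:
H(p) = -p log(p) - (1-p) log(1-p)

H(0.677) = -0.677 × log_2(0.677) - 0.323 × log_2(0.323)
H(0.677) = 0.9076 bits

Note: Binary entropy is maximized at p=0.5 (H=1 bit) and minimized at p=0 or p=1 (H=0).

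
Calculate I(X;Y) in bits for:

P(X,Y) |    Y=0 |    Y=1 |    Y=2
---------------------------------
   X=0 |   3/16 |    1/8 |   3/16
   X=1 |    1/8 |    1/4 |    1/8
0.0488 bits

Mutual information: I(X;Y) = H(X) + H(Y) - H(X,Y)

Marginals:
P(X) = (1/2, 1/2), H(X) = 1.0000 bits
P(Y) = (5/16, 3/8, 5/16), H(Y) = 1.5794 bits

Joint entropy: H(X,Y) = 2.5306 bits

I(X;Y) = 1.0000 + 1.5794 - 2.5306 = 0.0488 bits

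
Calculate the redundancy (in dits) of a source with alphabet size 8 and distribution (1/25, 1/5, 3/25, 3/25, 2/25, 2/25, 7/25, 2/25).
0.0683 dits

Redundancy measures how far a source is from maximum entropy:
R = H_max - H(X)

Maximum entropy for 8 symbols: H_max = log_10(8) = 0.9031 dits
Actual entropy: H(X) = 0.8348 dits
Redundancy: R = 0.9031 - 0.8348 = 0.0683 dits

This redundancy represents potential for compression: the source could be compressed by 0.0683 dits per symbol.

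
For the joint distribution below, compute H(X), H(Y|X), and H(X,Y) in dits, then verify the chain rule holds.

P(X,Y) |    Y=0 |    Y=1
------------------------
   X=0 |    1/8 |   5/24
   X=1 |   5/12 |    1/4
H(X,Y) = 0.5637, H(X) = 0.2764, H(Y|X) = 0.2873 (all in dits)

Chain rule: H(X,Y) = H(X) + H(Y|X)

Left side — joint entropy directly:
H(X,Y) = -Σ p(x,y) log p(x,y) = 0.5637 dits

Right side — compute H(Y|X) from the conditional distributions:
P(X) = (1/3, 2/3), so H(X) = 0.2764 dits
H(Y|X) = Σ_x P(X=x) · H(Y|X=x):
  P(Y|X=0) = (3/8, 5/8), H(Y|X=0) = 0.2873, weight P(X=0) = 1/3
  P(Y|X=1) = (5/8, 3/8), H(Y|X=1) = 0.2873, weight P(X=1) = 2/3
H(Y|X) = 0.2873 dits

H(X) + H(Y|X) = 0.2764 + 0.2873 = 0.5637 dits

Both sides equal 0.5637 dits. ✓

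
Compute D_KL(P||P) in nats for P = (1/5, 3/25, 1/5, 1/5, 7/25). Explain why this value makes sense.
0.0000 nats

KL divergence satisfies the Gibbs inequality: D_KL(P||Q) ≥ 0 for all distributions P, Q.

D_KL(P||Q) = Σ p(x) log(p(x)/q(x))
Each term is p(x) × log_e(p(x)/p(x)) = p(x) × log_e(1) = 0, so the sum is 0.
D_KL(P||Q) = 0.0000 nats

When P = Q, the KL divergence is exactly 0, as there is no 'divergence' between identical distributions.

This non-negativity is a fundamental property: relative entropy cannot be negative because it measures how different Q is from P.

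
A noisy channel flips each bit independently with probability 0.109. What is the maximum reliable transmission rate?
0.5031 bits

For a binary symmetric channel (BSC) with error probability p:
Capacity C = 1 - H(p) bits per symbol

where H(p) = -p log₂(p) - (1-p) log₂(1-p) is the binary entropy function.

H(0.109) = 0.4969 bits
C = 1 - 0.4969 = 0.5031 bits per symbol

This means we can reliably transmit up to 0.5031 bits of information per channel use.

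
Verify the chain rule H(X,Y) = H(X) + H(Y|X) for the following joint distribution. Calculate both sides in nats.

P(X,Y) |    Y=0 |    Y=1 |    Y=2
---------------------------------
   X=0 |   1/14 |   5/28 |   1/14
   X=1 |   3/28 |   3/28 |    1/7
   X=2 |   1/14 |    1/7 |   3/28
H(X,Y) = 2.1471, H(X) = 1.0974, H(Y|X) = 1.0497 (all in nats)

Chain rule: H(X,Y) = H(X) + H(Y|X)

Left side — joint entropy directly:
H(X,Y) = -Σ p(x,y) log p(x,y) = 2.1471 nats

Right side — compute H(Y|X) from the conditional distributions:
P(X) = (9/28, 5/14, 9/28), so H(X) = 1.0974 nats
H(Y|X) = Σ_x P(X=x) · H(Y|X=x):
  P(Y|X=0) = (2/9, 5/9, 2/9), H(Y|X=0) = 0.9950, weight P(X=0) = 9/28
  P(Y|X=1) = (3/10, 3/10, 2/5), H(Y|X=1) = 1.0889, weight P(X=1) = 5/14
  P(Y|X=2) = (2/9, 4/9, 1/3), H(Y|X=2) = 1.0609, weight P(X=2) = 9/28
H(Y|X) = 1.0497 nats

H(X) + H(Y|X) = 1.0974 + 1.0497 = 2.1471 nats

Both sides equal 2.1471 nats. ✓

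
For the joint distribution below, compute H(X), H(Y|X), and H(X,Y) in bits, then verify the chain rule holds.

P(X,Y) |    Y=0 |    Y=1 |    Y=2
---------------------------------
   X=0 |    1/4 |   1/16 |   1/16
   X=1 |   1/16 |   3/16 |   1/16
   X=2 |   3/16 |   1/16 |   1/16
H(X,Y) = 2.9056, H(X) = 1.5794, H(Y|X) = 1.3262 (all in bits)

Chain rule: H(X,Y) = H(X) + H(Y|X)

Left side — joint entropy directly:
H(X,Y) = -Σ p(x,y) log p(x,y) = 2.9056 bits

Right side — compute H(Y|X) from the conditional distributions:
P(X) = (3/8, 5/16, 5/16), so H(X) = 1.5794 bits
H(Y|X) = Σ_x P(X=x) · H(Y|X=x):
  P(Y|X=0) = (2/3, 1/6, 1/6), H(Y|X=0) = 1.2516, weight P(X=0) = 3/8
  P(Y|X=1) = (1/5, 3/5, 1/5), H(Y|X=1) = 1.3710, weight P(X=1) = 5/16
  P(Y|X=2) = (3/5, 1/5, 1/5), H(Y|X=2) = 1.3710, weight P(X=2) = 5/16
H(Y|X) = 1.3262 bits

H(X) + H(Y|X) = 1.5794 + 1.3262 = 2.9056 bits

Both sides equal 2.9056 bits. ✓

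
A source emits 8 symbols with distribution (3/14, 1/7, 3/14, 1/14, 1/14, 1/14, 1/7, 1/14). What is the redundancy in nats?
0.1093 nats

Redundancy measures how far a source is from maximum entropy:
R = H_max - H(X)

Maximum entropy for 8 symbols: H_max = log_e(8) = 2.0794 nats
Actual entropy: H(X) = 1.9702 nats
Redundancy: R = 2.0794 - 1.9702 = 0.1093 nats

This redundancy represents potential for compression: the source could be compressed by 0.1093 nats per symbol.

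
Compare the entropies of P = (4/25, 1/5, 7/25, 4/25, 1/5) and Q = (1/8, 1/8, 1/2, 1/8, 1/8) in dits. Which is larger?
P

Computing entropies in dits:
H(P) = 0.6891
H(Q) = 0.6021

Distribution P has higher entropy.

Intuition: The distribution closer to uniform (more spread out) has higher entropy.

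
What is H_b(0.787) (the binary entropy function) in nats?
0.5179 nats

The binary entropy function is:
H(p) = -p log(p) - (1-p) log(1-p)

H(0.787) = -0.787 × log_e(0.787) - 0.213 × log_e(0.213)
H(0.787) = 0.5179 nats

Note: Binary entropy is maximized at p=0.5 (H=1 bit) and minimized at p=0 or p=1 (H=0).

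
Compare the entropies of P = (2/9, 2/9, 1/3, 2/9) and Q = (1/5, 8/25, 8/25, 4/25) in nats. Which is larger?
P

Computing entropies in nats:
H(P) = 1.3689
H(Q) = 1.3443

Distribution P has higher entropy.

Intuition: The distribution closer to uniform (more spread out) has higher entropy.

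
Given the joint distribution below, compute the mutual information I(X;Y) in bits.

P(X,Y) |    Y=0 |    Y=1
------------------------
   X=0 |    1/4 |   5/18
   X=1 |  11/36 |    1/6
0.0220 bits

Mutual information: I(X;Y) = H(X) + H(Y) - H(X,Y)

Marginals:
P(X) = (19/36, 17/36), H(X) = 0.9978 bits
P(Y) = (5/9, 4/9), H(Y) = 0.9911 bits

Joint entropy: H(X,Y) = 1.9668 bits

I(X;Y) = 0.9978 + 0.9911 - 1.9668 = 0.0220 bits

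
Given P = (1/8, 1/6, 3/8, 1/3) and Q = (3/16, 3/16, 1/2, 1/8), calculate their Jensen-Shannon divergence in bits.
0.0469 bits

Jensen-Shannon divergence is:
JSD(P||Q) = 0.5 × D_KL(P||M) + 0.5 × D_KL(Q||M)
where M = 0.5 × (P + Q) is the mixture distribution.

M = 0.5 × (1/8, 1/6, 3/8, 1/3) + 0.5 × (3/16, 3/16, 1/2, 1/8) = (5/32, 0.177083, 7/16, 0.229167)

D_KL(P||M) = 0.0420 bits
D_KL(Q||M) = 0.0518 bits

JSD(P||Q) = 0.5 × 0.0420 + 0.5 × 0.0518 = 0.0469 bits

Unlike KL divergence, JSD is symmetric and bounded: 0 ≤ JSD ≤ log(2).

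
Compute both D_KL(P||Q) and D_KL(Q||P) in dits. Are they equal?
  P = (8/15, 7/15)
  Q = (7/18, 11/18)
D_KL(P||Q) = 0.0185, D_KL(Q||P) = 0.0182

KL divergence is not symmetric: D_KL(P||Q) ≠ D_KL(Q||P) in general.

D_KL(P||Q) = 0.0185 dits
D_KL(Q||P) = 0.0182 dits

No, they are not equal!

This asymmetry is why KL divergence is not a true distance metric.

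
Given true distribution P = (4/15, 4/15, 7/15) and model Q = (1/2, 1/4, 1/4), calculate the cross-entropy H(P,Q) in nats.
1.2015 nats

Cross-entropy: H(P,Q) = -Σ p(x) log q(x)

Alternatively: H(P,Q) = H(P) + D_KL(P||Q)
H(P) = 1.0606 nats
D_KL(P||Q) = 0.1409 nats

H(P,Q) = 1.0606 + 0.1409 = 1.2015 nats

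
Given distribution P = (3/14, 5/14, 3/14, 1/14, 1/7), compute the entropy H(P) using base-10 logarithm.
0.6490 dits

Shannon entropy is H(X) = -Σ p(x) log p(x).

For P = (3/14, 5/14, 3/14, 1/14, 1/7):
H = -3/14 × log_10(3/14) -5/14 × log_10(5/14) -3/14 × log_10(3/14) -1/14 × log_10(1/14) -1/7 × log_10(1/7)
H = 0.6490 dits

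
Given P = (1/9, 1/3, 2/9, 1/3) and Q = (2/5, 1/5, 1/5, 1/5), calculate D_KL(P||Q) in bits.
0.3198 bits

KL divergence: D_KL(P||Q) = Σ p(x) log(p(x)/q(x))

Computing term by term:
  x=0: 1/9 × log_2[(1/9)/(2/5)] = 1/9 × -1.8480 = -0.2053
  x=1: 1/3 × log_2[(1/3)/(1/5)] = 1/3 × 0.7370 = 0.2457
  x=2: 2/9 × log_2[(2/9)/(1/5)] = 2/9 × 0.1520 = 0.0338
  x=3: 1/3 × log_2[(1/3)/(1/5)] = 1/3 × 0.7370 = 0.2457

D_KL(P||Q) = 0.3198 bits

Note: KL divergence is always non-negative and equals 0 iff P = Q.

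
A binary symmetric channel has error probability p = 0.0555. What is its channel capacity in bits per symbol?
0.6907 bits

For a binary symmetric channel (BSC) with error probability p:
Capacity C = 1 - H(p) bits per symbol

where H(p) = -p log₂(p) - (1-p) log₂(1-p) is the binary entropy function.

H(0.0555) = 0.3093 bits
C = 1 - 0.3093 = 0.6907 bits per symbol

This means we can reliably transmit up to 0.6907 bits of information per channel use.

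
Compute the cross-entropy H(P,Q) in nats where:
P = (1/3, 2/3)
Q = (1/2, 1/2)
0.6931 nats

Cross-entropy: H(P,Q) = -Σ p(x) log q(x)

Alternatively: H(P,Q) = H(P) + D_KL(P||Q)
H(P) = 0.6365 nats
D_KL(P||Q) = 0.0566 nats

H(P,Q) = 0.6365 + 0.0566 = 0.6931 nats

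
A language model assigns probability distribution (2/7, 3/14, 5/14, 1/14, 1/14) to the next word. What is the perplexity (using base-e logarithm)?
4.1902

Perplexity is e^H (or exp(H) for natural log).

First, H = -Σ p log p = 1.4328 nats
Perplexity = e^1.4328 = 4.1902

Interpretation: The model's uncertainty is equivalent to choosing uniformly among 4.2 options.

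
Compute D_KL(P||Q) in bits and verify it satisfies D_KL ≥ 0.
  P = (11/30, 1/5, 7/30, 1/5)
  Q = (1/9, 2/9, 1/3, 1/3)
0.3337 bits

KL divergence satisfies the Gibbs inequality: D_KL(P||Q) ≥ 0 for all distributions P, Q.

D_KL(P||Q) = Σ p(x) log(p(x)/q(x))
Term by term:
  x=0: 11/30 × log_2[(11/30)/(1/9)] = 0.6316
  x=1: 1/5 × log_2[(1/5)/(2/9)] = -0.0304
  x=2: 7/30 × log_2[(7/30)/(1/3)] = -0.1201
  x=3: 1/5 × log_2[(1/5)/(1/3)] = -0.1474
D_KL(P||Q) = 0.3337 bits

D_KL(P||Q) = 0.3337 ≥ 0 ✓

This non-negativity is a fundamental property: relative entropy cannot be negative because it measures how different Q is from P.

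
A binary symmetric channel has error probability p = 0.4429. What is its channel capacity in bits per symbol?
0.0094 bits

For a binary symmetric channel (BSC) with error probability p:
Capacity C = 1 - H(p) bits per symbol

where H(p) = -p log₂(p) - (1-p) log₂(1-p) is the binary entropy function.

H(0.4429) = 0.9906 bits
C = 1 - 0.9906 = 0.0094 bits per symbol

This means we can reliably transmit up to 0.0094 bits of information per channel use.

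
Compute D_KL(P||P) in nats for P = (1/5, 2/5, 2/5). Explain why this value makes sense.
0.0000 nats

KL divergence satisfies the Gibbs inequality: D_KL(P||Q) ≥ 0 for all distributions P, Q.

D_KL(P||Q) = Σ p(x) log(p(x)/q(x))
Each term is p(x) × log_e(p(x)/p(x)) = p(x) × log_e(1) = 0, so the sum is 0.
D_KL(P||Q) = 0.0000 nats

When P = Q, the KL divergence is exactly 0, as there is no 'divergence' between identical distributions.

This non-negativity is a fundamental property: relative entropy cannot be negative because it measures how different Q is from P.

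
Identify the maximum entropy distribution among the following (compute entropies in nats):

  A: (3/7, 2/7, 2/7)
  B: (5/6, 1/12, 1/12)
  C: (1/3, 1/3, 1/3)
C

For a discrete distribution over n outcomes, entropy is maximized by the uniform distribution.

Computing entropies:
H(A) = 1.0790 nats
H(B) = 0.5661 nats
H(C) = 1.0986 nats

The uniform distribution (where all probabilities equal 1/3) achieves the maximum entropy of log_e(3) = 1.0986 nats.

Distribution C has the highest entropy.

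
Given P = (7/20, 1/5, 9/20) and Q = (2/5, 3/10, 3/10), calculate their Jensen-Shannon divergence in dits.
0.0058 dits

Jensen-Shannon divergence is:
JSD(P||Q) = 0.5 × D_KL(P||M) + 0.5 × D_KL(Q||M)
where M = 0.5 × (P + Q) is the mixture distribution.

M = 0.5 × (7/20, 1/5, 9/20) + 0.5 × (2/5, 3/10, 3/10) = (3/8, 1/4, 3/8)

D_KL(P||M) = 0.0058 dits
D_KL(Q||M) = 0.0059 dits

JSD(P||Q) = 0.5 × 0.0058 + 0.5 × 0.0059 = 0.0058 dits

Unlike KL divergence, JSD is symmetric and bounded: 0 ≤ JSD ≤ log(2).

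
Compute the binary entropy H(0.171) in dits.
0.1987 dits

The binary entropy function is:
H(p) = -p log(p) - (1-p) log(1-p)

H(0.171) = -0.171 × log_10(0.171) - 0.829 × log_10(0.829)
H(0.171) = 0.1987 dits

Note: Binary entropy is maximized at p=0.5 (H=1 bit) and minimized at p=0 or p=1 (H=0).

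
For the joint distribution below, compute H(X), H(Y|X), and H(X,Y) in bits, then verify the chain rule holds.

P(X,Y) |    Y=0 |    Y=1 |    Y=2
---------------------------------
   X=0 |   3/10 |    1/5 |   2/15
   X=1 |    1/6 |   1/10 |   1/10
H(X,Y) = 2.4683, H(X) = 0.9481, H(Y|X) = 1.5202 (all in bits)

Chain rule: H(X,Y) = H(X) + H(Y|X)

Left side — joint entropy directly:
H(X,Y) = -Σ p(x,y) log p(x,y) = 2.4683 bits

Right side — compute H(Y|X) from the conditional distributions:
P(X) = (19/30, 11/30), so H(X) = 0.9481 bits
H(Y|X) = Σ_x P(X=x) · H(Y|X=x):
  P(Y|X=0) = (9/19, 6/19, 4/19), H(Y|X=0) = 1.5090, weight P(X=0) = 19/30
  P(Y|X=1) = (5/11, 3/11, 3/11), H(Y|X=1) = 1.5395, weight P(X=1) = 11/30
H(Y|X) = 1.5202 bits

H(X) + H(Y|X) = 0.9481 + 1.5202 = 2.4683 bits

Both sides equal 2.4683 bits. ✓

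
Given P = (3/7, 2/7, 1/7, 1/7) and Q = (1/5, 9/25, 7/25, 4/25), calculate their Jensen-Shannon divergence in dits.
0.0152 dits

Jensen-Shannon divergence is:
JSD(P||Q) = 0.5 × D_KL(P||M) + 0.5 × D_KL(Q||M)
where M = 0.5 × (P + Q) is the mixture distribution.

M = 0.5 × (3/7, 2/7, 1/7, 1/7) + 0.5 × (1/5, 9/25, 7/25, 4/25) = (11/35, 0.322857, 0.211429, 0.151429)

D_KL(P||M) = 0.0146 dits
D_KL(Q||M) = 0.0158 dits

JSD(P||Q) = 0.5 × 0.0146 + 0.5 × 0.0158 = 0.0152 dits

Unlike KL divergence, JSD is symmetric and bounded: 0 ≤ JSD ≤ log(2).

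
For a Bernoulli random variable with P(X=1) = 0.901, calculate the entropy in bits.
0.4658 bits

The binary entropy function is:
H(p) = -p log(p) - (1-p) log(1-p)

H(0.901) = -0.901 × log_2(0.901) - 0.099 × log_2(0.099)
H(0.901) = 0.4658 bits

Note: Binary entropy is maximized at p=0.5 (H=1 bit) and minimized at p=0 or p=1 (H=0).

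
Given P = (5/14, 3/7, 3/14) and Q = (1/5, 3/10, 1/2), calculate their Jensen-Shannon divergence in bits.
0.0668 bits

Jensen-Shannon divergence is:
JSD(P||Q) = 0.5 × D_KL(P||M) + 0.5 × D_KL(Q||M)
where M = 0.5 × (P + Q) is the mixture distribution.

M = 0.5 × (5/14, 3/7, 3/14) + 0.5 × (1/5, 3/10, 1/2) = (0.278571, 0.364286, 5/14)

D_KL(P||M) = 0.0706 bits
D_KL(Q||M) = 0.0631 bits

JSD(P||Q) = 0.5 × 0.0706 + 0.5 × 0.0631 = 0.0668 bits

Unlike KL divergence, JSD is symmetric and bounded: 0 ≤ JSD ≤ log(2).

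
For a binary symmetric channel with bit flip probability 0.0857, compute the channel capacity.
0.5780 bits

For a binary symmetric channel (BSC) with error probability p:
Capacity C = 1 - H(p) bits per symbol

where H(p) = -p log₂(p) - (1-p) log₂(1-p) is the binary entropy function.

H(0.0857) = 0.4220 bits
C = 1 - 0.4220 = 0.5780 bits per symbol

This means we can reliably transmit up to 0.5780 bits of information per channel use.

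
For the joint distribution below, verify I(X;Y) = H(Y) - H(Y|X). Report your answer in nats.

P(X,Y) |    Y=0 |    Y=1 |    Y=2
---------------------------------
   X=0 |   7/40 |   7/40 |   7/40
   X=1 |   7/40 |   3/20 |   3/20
I(X;Y) = 0.0007 nats

Mutual information has multiple equivalent forms:
- I(X;Y) = H(X) - H(X|Y)
- I(X;Y) = H(Y) - H(Y|X)
- I(X;Y) = H(X) + H(Y) - H(X,Y)

Computing all quantities:
H(X) = 0.6919, H(Y) = 1.0980, H(X,Y) = 1.7892
H(X|Y) = 0.6912, H(Y|X) = 1.0973

Verification:
H(X) - H(X|Y) = 0.6919 - 0.6912 = 0.0007
H(Y) - H(Y|X) = 1.0980 - 1.0973 = 0.0007
H(X) + H(Y) - H(X,Y) = 0.6919 + 1.0980 - 1.7892 = 0.0007

All forms give I(X;Y) = 0.0007 nats. ✓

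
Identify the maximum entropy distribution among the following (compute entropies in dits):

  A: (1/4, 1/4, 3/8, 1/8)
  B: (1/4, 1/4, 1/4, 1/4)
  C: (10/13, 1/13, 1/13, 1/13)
B

For a discrete distribution over n outcomes, entropy is maximized by the uniform distribution.

Computing entropies:
H(A) = 0.5737 dits
H(B) = 0.6021 dits
H(C) = 0.3447 dits

The uniform distribution (where all probabilities equal 1/4) achieves the maximum entropy of log_10(4) = 0.6021 dits.

Distribution B has the highest entropy.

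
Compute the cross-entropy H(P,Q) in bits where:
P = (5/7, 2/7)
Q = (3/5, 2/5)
0.9041 bits

Cross-entropy: H(P,Q) = -Σ p(x) log q(x)

Alternatively: H(P,Q) = H(P) + D_KL(P||Q)
H(P) = 0.8631 bits
D_KL(P||Q) = 0.0410 bits

H(P,Q) = 0.8631 + 0.0410 = 0.9041 bits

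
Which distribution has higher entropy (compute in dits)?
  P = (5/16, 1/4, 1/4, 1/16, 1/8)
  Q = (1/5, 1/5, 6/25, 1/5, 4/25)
Q

Computing entropies in dits:
H(P) = 0.6470
H(Q) = 0.6955

Distribution Q has higher entropy.

Intuition: The distribution closer to uniform (more spread out) has higher entropy.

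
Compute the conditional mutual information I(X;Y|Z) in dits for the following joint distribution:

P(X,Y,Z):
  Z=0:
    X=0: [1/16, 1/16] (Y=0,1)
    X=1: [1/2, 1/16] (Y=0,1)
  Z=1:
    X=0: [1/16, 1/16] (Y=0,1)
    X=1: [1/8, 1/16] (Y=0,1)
0.0206 dits

Conditional mutual information: I(X;Y|Z) = H(X|Z) + H(Y|Z) - H(X,Y|Z)

H(Z) = 0.2697
H(X,Z) = 0.5026 → H(X|Z) = 0.2329
H(Y,Z) = 0.5026 → H(Y|Z) = 0.2329
H(X,Y,Z) = 0.7149 → H(X,Y|Z) = 0.4452

I(X;Y|Z) = 0.2329 + 0.2329 - 0.4452 = 0.0206 dits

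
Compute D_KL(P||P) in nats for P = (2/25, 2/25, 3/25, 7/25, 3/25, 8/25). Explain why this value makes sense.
0.0000 nats

KL divergence satisfies the Gibbs inequality: D_KL(P||Q) ≥ 0 for all distributions P, Q.

D_KL(P||Q) = Σ p(x) log(p(x)/q(x))
Each term is p(x) × log_e(p(x)/p(x)) = p(x) × log_e(1) = 0, so the sum is 0.
D_KL(P||Q) = 0.0000 nats

When P = Q, the KL divergence is exactly 0, as there is no 'divergence' between identical distributions.

This non-negativity is a fundamental property: relative entropy cannot be negative because it measures how different Q is from P.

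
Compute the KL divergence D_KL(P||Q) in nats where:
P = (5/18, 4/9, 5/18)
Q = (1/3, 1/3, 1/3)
0.0266 nats

KL divergence: D_KL(P||Q) = Σ p(x) log(p(x)/q(x))

Computing term by term:
  x=0: 5/18 × log_e[(5/18)/(1/3)] = 5/18 × -0.1823 = -0.0506
  x=1: 4/9 × log_e[(4/9)/(1/3)] = 4/9 × 0.2877 = 0.1279
  x=2: 5/18 × log_e[(5/18)/(1/3)] = 5/18 × -0.1823 = -0.0506

D_KL(P||Q) = 0.0266 nats

Note: KL divergence is always non-negative and equals 0 iff P = Q.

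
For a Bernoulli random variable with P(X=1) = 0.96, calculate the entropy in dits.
0.0729 dits

The binary entropy function is:
H(p) = -p log(p) - (1-p) log(1-p)

H(0.96) = -0.96 × log_10(0.96) - 0.04 × log_10(0.04)
H(0.96) = 0.0729 dits

Note: Binary entropy is maximized at p=0.5 (H=1 bit) and minimized at p=0 or p=1 (H=0).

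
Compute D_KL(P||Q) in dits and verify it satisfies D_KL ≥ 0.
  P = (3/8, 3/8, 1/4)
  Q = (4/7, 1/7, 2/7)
0.0741 dits

KL divergence satisfies the Gibbs inequality: D_KL(P||Q) ≥ 0 for all distributions P, Q.

D_KL(P||Q) = Σ p(x) log(p(x)/q(x))
Term by term:
  x=0: 3/8 × log_10[(3/8)/(4/7)] = -0.0686
  x=1: 3/8 × log_10[(3/8)/(1/7)] = 0.1572
  x=2: 1/4 × log_10[(1/4)/(2/7)] = -0.0145
D_KL(P||Q) = 0.0741 dits

D_KL(P||Q) = 0.0741 ≥ 0 ✓

This non-negativity is a fundamental property: relative entropy cannot be negative because it measures how different Q is from P.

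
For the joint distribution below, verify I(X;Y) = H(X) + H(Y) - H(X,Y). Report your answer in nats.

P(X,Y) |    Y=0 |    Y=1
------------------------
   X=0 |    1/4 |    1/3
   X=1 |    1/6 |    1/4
I(X;Y) = 0.0004 nats

Mutual information has multiple equivalent forms:
- I(X;Y) = H(X) - H(X|Y)
- I(X;Y) = H(Y) - H(Y|X)
- I(X;Y) = H(X) + H(Y) - H(X,Y)

Computing all quantities:
H(X) = 0.6792, H(Y) = 0.6792, H(X,Y) = 1.3580
H(X|Y) = 0.6788, H(Y|X) = 0.6788

Verification:
H(X) - H(X|Y) = 0.6792 - 0.6788 = 0.0004
H(Y) - H(Y|X) = 0.6792 - 0.6788 = 0.0004
H(X) + H(Y) - H(X,Y) = 0.6792 + 0.6792 - 1.3580 = 0.0004

All forms give I(X;Y) = 0.0004 nats. ✓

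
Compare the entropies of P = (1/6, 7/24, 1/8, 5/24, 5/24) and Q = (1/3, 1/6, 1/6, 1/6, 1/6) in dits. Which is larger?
P

Computing entropies in dits:
H(P) = 0.6825
H(Q) = 0.6778

Distribution P has higher entropy.

Intuition: The distribution closer to uniform (more spread out) has higher entropy.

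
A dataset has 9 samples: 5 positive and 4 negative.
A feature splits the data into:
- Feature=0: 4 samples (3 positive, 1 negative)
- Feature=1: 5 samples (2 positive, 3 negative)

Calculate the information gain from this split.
0.0911 bits

Information Gain = H(Y) - H(Y|Feature)

Before split:
P(positive) = 5/9 = 0.5556
H(Y) = 0.9911 bits

After split:
Feature=0: H = 0.8113 bits (weight = 4/9)
Feature=1: H = 0.9710 bits (weight = 5/9)
H(Y|Feature) = (4/9)×0.8113 + (5/9)×0.9710 = 0.9000 bits

Information Gain = 0.9911 - 0.9000 = 0.0911 bits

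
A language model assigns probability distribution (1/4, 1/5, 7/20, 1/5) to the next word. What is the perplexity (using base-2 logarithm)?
3.8876

Perplexity is 2^H (or exp(H) for natural log).

First, H = -Σ p log p = 1.9589 bits
Perplexity = 2^1.9589 = 3.8876

Interpretation: The model's uncertainty is equivalent to choosing uniformly among 3.9 options.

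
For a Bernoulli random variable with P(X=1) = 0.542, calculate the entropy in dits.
0.2995 dits

The binary entropy function is:
H(p) = -p log(p) - (1-p) log(1-p)

H(0.542) = -0.542 × log_10(0.542) - 0.458 × log_10(0.458)
H(0.542) = 0.2995 dits

Note: Binary entropy is maximized at p=0.5 (H=1 bit) and minimized at p=0 or p=1 (H=0).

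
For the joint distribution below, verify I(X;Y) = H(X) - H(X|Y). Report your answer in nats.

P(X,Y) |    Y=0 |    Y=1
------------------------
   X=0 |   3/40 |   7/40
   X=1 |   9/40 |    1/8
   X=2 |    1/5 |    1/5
I(X;Y) = 0.0351 nats

Mutual information has multiple equivalent forms:
- I(X;Y) = H(X) - H(X|Y)
- I(X;Y) = H(Y) - H(Y|X)
- I(X;Y) = H(X) + H(Y) - H(X,Y)

Computing all quantities:
H(X) = 1.0805, H(Y) = 0.6931, H(X,Y) = 1.7386
H(X|Y) = 1.0455, H(Y|X) = 0.6581

Verification:
H(X) - H(X|Y) = 1.0805 - 1.0455 = 0.0351
H(Y) - H(Y|X) = 0.6931 - 0.6581 = 0.0351
H(X) + H(Y) - H(X,Y) = 1.0805 + 0.6931 - 1.7386 = 0.0351

All forms give I(X;Y) = 0.0351 nats. ✓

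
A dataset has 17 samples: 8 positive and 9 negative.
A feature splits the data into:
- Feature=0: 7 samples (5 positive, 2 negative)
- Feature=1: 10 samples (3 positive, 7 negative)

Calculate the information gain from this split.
0.1237 bits

Information Gain = H(Y) - H(Y|Feature)

Before split:
P(positive) = 8/17 = 0.4706
H(Y) = 0.9975 bits

After split:
Feature=0: H = 0.8631 bits (weight = 7/17)
Feature=1: H = 0.8813 bits (weight = 10/17)
H(Y|Feature) = (7/17)×0.8631 + (10/17)×0.8813 = 0.8738 bits

Information Gain = 0.9975 - 0.8738 = 0.1237 bits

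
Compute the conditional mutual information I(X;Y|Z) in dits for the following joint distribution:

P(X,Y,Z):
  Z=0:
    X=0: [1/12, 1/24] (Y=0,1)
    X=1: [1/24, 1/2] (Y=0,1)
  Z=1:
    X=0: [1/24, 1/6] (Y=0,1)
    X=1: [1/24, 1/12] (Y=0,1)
0.0429 dits

Conditional mutual information: I(X;Y|Z) = H(X|Z) + H(Y|Z) - H(X,Y|Z)

H(Z) = 0.2764
H(X,Z) = 0.5119 → H(X|Z) = 0.2355
H(Y,Z) = 0.4976 → H(Y|Z) = 0.2211
H(X,Y,Z) = 0.6901 → H(X,Y|Z) = 0.4137

I(X;Y|Z) = 0.2355 + 0.2211 - 0.4137 = 0.0429 dits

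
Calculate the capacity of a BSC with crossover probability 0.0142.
0.8925 bits

For a binary symmetric channel (BSC) with error probability p:
Capacity C = 1 - H(p) bits per symbol

where H(p) = -p log₂(p) - (1-p) log₂(1-p) is the binary entropy function.

H(0.0142) = 0.1075 bits
C = 1 - 0.1075 = 0.8925 bits per symbol

This means we can reliably transmit up to 0.8925 bits of information per channel use.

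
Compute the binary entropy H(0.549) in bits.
0.9931 bits

The binary entropy function is:
H(p) = -p log(p) - (1-p) log(1-p)

H(0.549) = -0.549 × log_2(0.549) - 0.451 × log_2(0.451)
H(0.549) = 0.9931 bits

Note: Binary entropy is maximized at p=0.5 (H=1 bit) and minimized at p=0 or p=1 (H=0).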